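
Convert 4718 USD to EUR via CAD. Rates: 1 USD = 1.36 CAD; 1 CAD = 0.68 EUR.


Step 1: 4718 USD × 1.36 = 6416.48 CAD
Step 2: 6416.48 CAD × 0.68 = 4363.21 EUR
Implied rate USD→EUR = 1.36 × 0.68 = 0.9248
= 4363.21 EUR

4363.21 EUR


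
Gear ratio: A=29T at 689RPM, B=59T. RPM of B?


Gear ratio = 29:59 = 29:59
RPM_B = RPM_A × (teeth_A / teeth_B)
= 689 × (29/59)
= 338.7 RPM

338.7 RPM


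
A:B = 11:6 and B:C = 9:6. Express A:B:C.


Match B: multiply A:B by 9 → 99:54
Multiply B:C by 6 → 54:36
Combined: 99:54:36
GCD = 9
= 11:6:4

11:6:4


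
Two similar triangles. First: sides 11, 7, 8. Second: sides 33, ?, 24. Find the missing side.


Scale factor = 33/11 = 3
Missing side = 7 × 3
= 21.0

21.0


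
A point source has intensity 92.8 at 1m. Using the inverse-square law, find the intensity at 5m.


I₁d₁² = I₂d₂²
I₂ = I₁ × (d₁/d₂)²
= 92.8 × (1/5)²
= 92.8 × 1/25
= 92.8/25
= 3.7120

3.7120


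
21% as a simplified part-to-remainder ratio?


21% means 21 parts out of 100; remainder = 79
Part : remainder = 21:79
GCD = 1
= 21:79

21:79


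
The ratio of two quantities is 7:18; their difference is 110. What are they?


Let A = 7k, B = 18k.
18k - 7k = 110
11k = 110 → k = 110/11 = 10
A = 7×10 = 70, B = 18×10 = 180
= A = 70, B = 180

A = 70, B = 180


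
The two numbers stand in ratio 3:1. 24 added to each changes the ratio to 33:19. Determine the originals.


Let A = 3k, B = 1k.
(3k + 24) / (1k + 24) = 33/19
Cross-multiply: 19(3k + 24) = 33(1k + 24)
57k + 456 = 33k + 792
57k - 33k = 792 - 456
24k = 336
k = 336/24 = 14
A = 3×14 = 42, B = 1×14 = 14
= A = 42, B = 14

A = 42, B = 14


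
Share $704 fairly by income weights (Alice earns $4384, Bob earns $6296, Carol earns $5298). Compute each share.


Total income = 4384 + 6296 + 5298 = $15978
Alice: $704 × 4384/15978 = $193.16
Bob: $704 × 6296/15978 = $277.41
Carol: $704 × 5298/15978 = $233.43
= Alice: $193.16, Bob: $277.41, Carol: $233.43

Alice: $193.16, Bob: $277.41, Carol: $233.43


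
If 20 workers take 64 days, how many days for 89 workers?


Inverse proportion: x × y = constant
k = 20 × 64 = 1280
y₂ = k / 89 = 1280 / 89
= 14.38

14.38


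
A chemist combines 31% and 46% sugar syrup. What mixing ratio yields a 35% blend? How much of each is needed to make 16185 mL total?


Let x parts of 31% mix with y parts of 46%.
31x + 46y = 35(x + y)
31x + 46y = 35x + 35y
x(31 - 35) = y(35 - 46)
x/y = (46 - 35)/(35 - 31) = 11/4
Simplify: 11:4
Total parts = 15; one part = 16185/15 = 1079.00 mL
31% solution: 11×1079.00 = 11869.00 mL
46% solution: 4×1079.00 = 4316.00 mL
= ratio 11:4; 11869.00 mL and 4316.00 mL

ratio 11:4; 11869.00 mL and 4316.00 mL


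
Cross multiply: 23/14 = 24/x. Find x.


Cross multiply: 23 × x = 14 × 24
23x = 336
x = 336 / 23
= 14.61

14.61


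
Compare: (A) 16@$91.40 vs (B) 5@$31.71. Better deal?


Deal A: $91.40/16 = $5.7125/unit
Deal B: $31.71/5 = $6.3420/unit
A is cheaper per unit
= Deal A

Deal A


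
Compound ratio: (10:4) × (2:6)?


Compound ratio = (10×2) : (4×6)
= 20:24
GCD = 4
= 5:6

5:6


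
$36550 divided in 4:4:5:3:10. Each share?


Total parts = 4 + 4 + 5 + 3 + 10 = 26
Part 1: 36550 × 4/26 = 5623.08
Part 2: 36550 × 4/26 = 5623.08
Part 3: 36550 × 5/26 = 7028.85
Part 4: 36550 × 3/26 = 4217.31
Part 5: 36550 × 10/26 = 14057.69
= Part 1: $5623.08, Part 2: $5623.08, Part 3: $7028.85, Part 4: $4217.31, Part 5: $14057.69

Part 1: $5623.08, Part 2: $5623.08, Part 3: $7028.85, Part 4: $4217.31, Part 5: $14057.69


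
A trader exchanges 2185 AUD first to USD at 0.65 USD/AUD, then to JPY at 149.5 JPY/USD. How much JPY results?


Step 1: 2185 AUD × 0.65 = 1420.25 USD
Step 2: 1420.25 USD × 149.5 = 212327.38 JPY
Implied rate AUD→JPY = 0.65 × 149.5 = 97.1750
= 212327.38 JPY

212327.38 JPY


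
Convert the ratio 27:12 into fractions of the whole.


Total parts = 27 + 12 = 39
First part: 27/39 = 9/13
Second part: 12/39 = 4/13
= 9/13 and 4/13

9/13 and 4/13


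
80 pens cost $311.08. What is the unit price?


Unit rate = total / quantity
= 311.08 / 80
= $3.89 per unit

$3.89 per unit


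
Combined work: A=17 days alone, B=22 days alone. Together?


Rate of A = 1/17 per day
Rate of B = 1/22 per day
Combined rate = 1/17 + 1/22 = 39/374 ≈ 0.1043 per day
Days = 1 / combined rate = 374/39
≈ 9.59 days

9.59 days


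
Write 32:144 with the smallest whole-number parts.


GCD(32, 144) = 16
32/16 : 144/16
= 2:9

2:9


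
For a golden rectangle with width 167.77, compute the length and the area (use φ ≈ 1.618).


φ = (1 + √5) / 2 ≈ 1.618
Length = width × φ = 167.77 × 1.618 = 271.45186
≈ 271.45
Area = width × length = 167.77 × 271.45186 = 45541.4785522 ≈ 45541.48
= Length: 271.45, Area: 45541.48

Length: 271.45, Area: 45541.48


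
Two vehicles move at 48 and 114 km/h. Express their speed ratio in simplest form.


Ratio = 48:114
GCD = 6
Simplified = 8:19
Time ratio (same distance) = 19:8
Speed ratio = 8:19

8:19


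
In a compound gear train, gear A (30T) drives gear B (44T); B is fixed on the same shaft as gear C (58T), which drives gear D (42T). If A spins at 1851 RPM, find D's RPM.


Stage 1: RPM_B = RPM_A × t_A/t_B = 1851 × 30/44 = 55530/44 ≈ 1262.05
B and C share a shaft → RPM_C = RPM_B
Stage 2: RPM_D = RPM_C × t_C/t_D = RPM_A × (t_A×t_C)/(t_B×t_D)
Overall ratio = (30×58)/(44×42) = 1740/1848
RPM_D = 1851 × 1740/1848 = 3220740/1848
≈ 1742.82 RPM

1742.82 RPM


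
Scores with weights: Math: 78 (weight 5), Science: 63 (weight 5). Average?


Numerator = 78×5 + 63×5
= 390 + 315
= 705
Total weight = 10
Weighted avg = 705/10
= 70.50

70.50


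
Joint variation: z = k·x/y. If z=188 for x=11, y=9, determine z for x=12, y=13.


z = k·x/y
Solve for k using the known point: k = z·y/x = 188×9/11 = 1692/11 ≈ 153.8182
Now evaluate at x=12, y=13:
z = k × 12 / 13 = (1692 × 12) / (11 × 13) = 20304/143
≈ 141.9860

141.9860


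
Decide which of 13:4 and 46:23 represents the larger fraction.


13/4 = 3.2500
46/23 = 2.0000
3.2500 > 2.0000, so 13:4 is greater
= 13:4

13:4


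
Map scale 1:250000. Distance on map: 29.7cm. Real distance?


Real distance = map distance × scale
= 29.7cm × 250000
= 7425000 cm = 74250.0 m
= 74.250 km

74.250 km


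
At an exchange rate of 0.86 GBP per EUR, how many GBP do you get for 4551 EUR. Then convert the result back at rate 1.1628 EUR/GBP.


Amount × rate = 4551 × 0.86 = 3913.86 GBP
Round-trip: 3913.86 × 1.1628 = 4551.04 EUR
= 3913.86 GBP, then 4551.04 EUR

3913.86 GBP, then 4551.04 EUR


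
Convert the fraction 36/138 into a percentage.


Percentage = (part / whole) × 100
= (36 / 138) × 100
≈ 26.09%

26.09%


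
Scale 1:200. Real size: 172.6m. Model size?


Model size = real / scale
= 172.6 / 200
= 0.8630 m

0.8630 m


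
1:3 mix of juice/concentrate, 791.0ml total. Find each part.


Total parts = 1 + 3 = 4
juice: 791.0 × 1/4 = 197.8ml
concentrate: 791.0 × 3/4 = 593.3ml
= 197.8ml and 593.3ml

197.8ml and 593.3ml


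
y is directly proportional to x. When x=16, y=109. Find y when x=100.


Direct proportion: y/x = constant
k = 109/16 = 6.8125
y₂ = k × 100 = 109 × 100 / 16 = 10900/16
= 681.25

681.25


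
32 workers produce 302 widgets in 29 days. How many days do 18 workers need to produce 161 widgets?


Days ∝ work / workers, so d₂ = d₁ × (m₁/m₂) × (w₂/w₁)
Workers factor (inverse): 32/18 ≈ 1.7778
Work factor (direct): 161/302 ≈ 0.5331
d₂ = 29 × 32/18 × 161/302 = (29 × 32 × 161) / (18 × 302) = 149408/5436
≈ 27.48 days

27.48 days


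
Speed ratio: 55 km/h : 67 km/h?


Ratio = 55:67
GCD = 1
Simplified = 55:67
Time ratio (same distance) = 67:55
Speed ratio = 55:67

55:67


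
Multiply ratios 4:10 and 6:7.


Compound ratio = (4×6) : (10×7)
= 24:70
GCD = 2
= 12:35

12:35


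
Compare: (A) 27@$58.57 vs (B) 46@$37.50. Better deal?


Deal A: $58.57/27 = $2.1693/unit
Deal B: $37.50/46 = $0.8152/unit
B is cheaper per unit
= Deal B

Deal B


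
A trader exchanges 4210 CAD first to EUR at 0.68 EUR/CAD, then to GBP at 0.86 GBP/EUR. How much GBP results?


Step 1: 4210 CAD × 0.68 = 2862.80 EUR
Step 2: 2862.80 EUR × 0.86 = 2462.01 GBP
Implied rate CAD→GBP = 0.68 × 0.86 = 0.5848
= 2462.01 GBP

2462.01 GBP


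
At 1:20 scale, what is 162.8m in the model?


Model size = real / scale
= 162.8 / 20
= 8.1400 m

8.1400 m


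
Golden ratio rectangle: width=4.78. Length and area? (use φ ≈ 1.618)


φ = (1 + √5) / 2 ≈ 1.618
Length = width × φ = 4.78 × 1.618 = 7.73404
≈ 7.73
Area = width × length = 4.78 × 7.73404 = 36.9687112 ≈ 36.97
= Length: 7.73, Area: 36.97

Length: 7.73, Area: 36.97


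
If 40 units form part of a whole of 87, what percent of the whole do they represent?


Percentage = (part / whole) × 100
= (40 / 87) × 100
≈ 45.98%

45.98%


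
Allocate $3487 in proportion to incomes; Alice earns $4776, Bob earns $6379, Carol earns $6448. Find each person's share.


Total income = 4776 + 6379 + 6448 = $17603
Alice: $3487 × 4776/17603 = $946.08
Bob: $3487 × 6379/17603 = $1263.62
Carol: $3487 × 6448/17603 = $1277.29
= Alice: $946.08, Bob: $1263.62, Carol: $1277.29

Alice: $946.08, Bob: $1263.62, Carol: $1277.29


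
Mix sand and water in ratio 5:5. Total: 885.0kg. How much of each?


Total parts = 5 + 5 = 10
sand: 885.0 × 5/10 = 442.5kg
water: 885.0 × 5/10 = 442.5kg
= 442.5kg and 442.5kg

442.5kg and 442.5kg


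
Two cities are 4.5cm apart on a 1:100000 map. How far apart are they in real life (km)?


Real distance = map distance × scale
= 4.5cm × 100000
= 450000 cm = 4500.0 m
= 4.500 km

4.500 km


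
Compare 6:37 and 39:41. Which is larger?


6/37 = 0.1622
39/41 = 0.9512
0.1622 < 0.9512, so 6:37 is less
= 39:41

39:41


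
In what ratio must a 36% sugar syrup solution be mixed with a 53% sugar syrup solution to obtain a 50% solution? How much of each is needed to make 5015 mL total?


Let x parts of 36% mix with y parts of 53%.
36x + 53y = 50(x + y)
36x + 53y = 50x + 50y
x(36 - 50) = y(50 - 53)
x/y = (53 - 50)/(50 - 36) = 3/14
Simplify: 3:14
Total parts = 17; one part = 5015/17 = 295.00 mL
36% solution: 3×295.00 = 885.00 mL
53% solution: 14×295.00 = 4130.00 mL
= ratio 3:14; 885.00 mL and 4130.00 mL

ratio 3:14; 885.00 mL and 4130.00 mL


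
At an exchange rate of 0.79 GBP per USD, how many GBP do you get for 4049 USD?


Amount × rate = 4049 × 0.79
= 3198.71 GBP

3198.71 GBP


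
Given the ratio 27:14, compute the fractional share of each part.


Total parts = 27 + 14 = 41
First part: 27/41 = 27/41
Second part: 14/41 = 14/41
= 27/41 and 14/41

27/41 and 14/41


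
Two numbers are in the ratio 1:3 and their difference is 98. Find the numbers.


Let A = 1k, B = 3k.
3k - 1k = 98
2k = 98 → k = 98/2 = 49
A = 1×49 = 49, B = 3×49 = 147
= A = 49, B = 147

A = 49, B = 147


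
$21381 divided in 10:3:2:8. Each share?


Total parts = 10 + 3 + 2 + 8 = 23
Part 1: 21381 × 10/23 = 9296.09
Part 2: 21381 × 3/23 = 2788.83
Part 3: 21381 × 2/23 = 1859.22
Part 4: 21381 × 8/23 = 7436.87
= Part 1: $9296.09, Part 2: $2788.83, Part 3: $1859.22, Part 4: $7436.87

Part 1: $9296.09, Part 2: $2788.83, Part 3: $1859.22, Part 4: $7436.87


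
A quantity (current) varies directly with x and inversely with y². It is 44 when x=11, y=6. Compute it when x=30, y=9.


z = k·x/y²
Solve for k using the known point: k = z·y²/x = 44×36/11 = 1584/11 = 144.0000
Now evaluate at x=30, y=9:
z = k × 30 / 81 = (1584 × 30) / (11 × 81) = 47520/891
≈ 53.3333

53.3333


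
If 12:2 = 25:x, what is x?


Cross multiply: 12 × x = 2 × 25
12x = 50
x = 50 / 12
= 4.17

4.17


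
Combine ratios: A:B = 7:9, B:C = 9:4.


Match B: multiply A:B by 9 → 63:81
Multiply B:C by 9 → 81:36
Combined: 63:81:36
GCD = 9
= 7:9:4

7:9:4


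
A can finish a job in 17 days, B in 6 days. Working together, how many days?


Rate of A = 1/17 per day
Rate of B = 1/6 per day
Combined rate = 1/17 + 1/6 = 23/102 ≈ 0.2255 per day
Days = 1 / combined rate = 102/23
≈ 4.43 days

4.43 days


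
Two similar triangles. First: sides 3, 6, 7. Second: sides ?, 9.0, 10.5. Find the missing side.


Scale factor = 9.0/6 = 1.5
Missing side = 3 × 1.5
= 4.5

4.5


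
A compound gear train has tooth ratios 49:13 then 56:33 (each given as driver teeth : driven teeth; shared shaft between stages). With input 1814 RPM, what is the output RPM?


Stage 1: RPM_B = RPM_A × t_A/t_B = 1814 × 49/13 = 88886/13 ≈ 6837.38
B and C share a shaft → RPM_C = RPM_B
Stage 2: RPM_D = RPM_C × t_C/t_D = RPM_A × (t_A×t_C)/(t_B×t_D)
Overall ratio = (49×56)/(13×33) = 2744/429
RPM_D = 1814 × 2744/429 = 4977616/429
≈ 11602.83 RPM

11602.83 RPM


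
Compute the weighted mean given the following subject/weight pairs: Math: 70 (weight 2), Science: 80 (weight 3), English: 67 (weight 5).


Numerator = 70×2 + 80×3 + 67×5
= 140 + 240 + 335
= 715
Total weight = 10
Weighted avg = 715/10
= 71.50

71.50


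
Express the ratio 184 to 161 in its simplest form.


GCD(184, 161) = 23
184/23 : 161/23
= 8:7

8:7


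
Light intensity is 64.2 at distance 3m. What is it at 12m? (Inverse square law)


I₁d₁² = I₂d₂²
I₂ = I₁ × (d₁/d₂)²
= 64.2 × (3/12)²
= 64.2 × 9/144
= 577.8/144
= 4.0125

4.0125


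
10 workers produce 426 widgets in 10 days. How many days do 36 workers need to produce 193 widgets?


Days ∝ work / workers, so d₂ = d₁ × (m₁/m₂) × (w₂/w₁)
Workers factor (inverse): 10/36 ≈ 0.2778
Work factor (direct): 193/426 ≈ 0.4531
d₂ = 10 × 10/36 × 193/426 = (10 × 10 × 193) / (36 × 426) = 19300/15336
≈ 1.26 days

1.26 days


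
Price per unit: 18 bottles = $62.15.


Unit rate = total / quantity
= 62.15 / 18
= $3.45 per unit

$3.45 per unit


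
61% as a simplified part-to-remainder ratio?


61% means 61 parts out of 100; remainder = 39
Part : remainder = 61:39
GCD = 1
= 61:39

61:39


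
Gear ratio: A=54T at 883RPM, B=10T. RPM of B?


Gear ratio = 54:10 = 27:5
RPM_B = RPM_A × (teeth_A / teeth_B)
= 883 × (54/10)
= 4768.2 RPM

4768.2 RPM


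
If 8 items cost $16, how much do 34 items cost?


Direct proportion: y/x = constant
k = 16/8 = 2.0000
y₂ = k × 34 = 16 × 34 / 8 = 544/8
= 68.00

68.00


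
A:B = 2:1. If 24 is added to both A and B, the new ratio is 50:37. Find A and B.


Let A = 2k, B = 1k.
(2k + 24) / (1k + 24) = 50/37
Cross-multiply: 37(2k + 24) = 50(1k + 24)
74k + 888 = 50k + 1200
74k - 50k = 1200 - 888
24k = 312
k = 312/24 = 13
A = 2×13 = 26, B = 1×13 = 13
= A = 26, B = 13

A = 26, B = 13


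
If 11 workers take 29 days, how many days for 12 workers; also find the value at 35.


Inverse proportion: x × y = constant
k = 11 × 29 = 319
At x=12: k/12 = 26.58
At x=35: k/35 = 9.11
= 26.58 and 9.11

26.58 and 9.11


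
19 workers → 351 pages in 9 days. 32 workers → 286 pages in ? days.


Days ∝ work / workers, so d₂ = d₁ × (m₁/m₂) × (w₂/w₁)
Workers factor (inverse): 19/32 ≈ 0.5938
Work factor (direct): 286/351 ≈ 0.8148
d₂ = 9 × 19/32 × 286/351 = (9 × 19 × 286) / (32 × 351) = 48906/11232
≈ 4.35 days

4.35 days


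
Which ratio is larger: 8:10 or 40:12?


8/10 = 0.8000
40/12 = 3.3333
0.8000 < 3.3333, so 8:10 is less
= 40:12

40:12


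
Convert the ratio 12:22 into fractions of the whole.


Total parts = 12 + 22 = 34
First part: 12/34 = 6/17
Second part: 22/34 = 11/17
= 6/17 and 11/17

6/17 and 11/17


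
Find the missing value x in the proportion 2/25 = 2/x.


Cross multiply: 2 × x = 25 × 2
2x = 50
x = 50 / 2
= 25.00

25.00


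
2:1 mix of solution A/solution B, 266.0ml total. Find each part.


Total parts = 2 + 1 = 3
solution A: 266.0 × 2/3 = 177.3ml
solution B: 266.0 × 1/3 = 88.7ml
= 177.3ml and 88.7ml

177.3ml and 88.7ml


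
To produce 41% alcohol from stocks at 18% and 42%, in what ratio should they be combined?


Let x parts of 18% mix with y parts of 42%.
18x + 42y = 41(x + y)
18x + 42y = 41x + 41y
x(18 - 41) = y(41 - 42)
x/y = (42 - 41)/(41 - 18) = 1/23
Simplify: 1:23
= 1:23

1:23


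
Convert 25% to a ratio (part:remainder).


25% means 25 parts out of 100; remainder = 75
Part : remainder = 25:75
GCD = 25
= 1:3

1:3


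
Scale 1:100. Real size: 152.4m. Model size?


Model size = real / scale
= 152.4 / 100
= 1.5240 m

1.5240 m


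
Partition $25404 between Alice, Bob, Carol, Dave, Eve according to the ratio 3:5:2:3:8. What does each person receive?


Total parts = 3 + 5 + 2 + 3 + 8 = 21
Alice: 25404 × 3/21 = 3629.14
Bob: 25404 × 5/21 = 6048.57
Carol: 25404 × 2/21 = 2419.43
Dave: 25404 × 3/21 = 3629.14
Eve: 25404 × 8/21 = 9677.71
= Alice: $3629.14, Bob: $6048.57, Carol: $2419.43, Dave: $3629.14, Eve: $9677.71

Alice: $3629.14, Bob: $6048.57, Carol: $2419.43, Dave: $3629.14, Eve: $9677.71


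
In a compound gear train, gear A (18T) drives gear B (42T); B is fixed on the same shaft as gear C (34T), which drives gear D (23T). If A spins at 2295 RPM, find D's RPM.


Stage 1: RPM_B = RPM_A × t_A/t_B = 2295 × 18/42 = 41310/42 ≈ 983.57
B and C share a shaft → RPM_C = RPM_B
Stage 2: RPM_D = RPM_C × t_C/t_D = RPM_A × (t_A×t_C)/(t_B×t_D)
Overall ratio = (18×34)/(42×23) = 612/966
RPM_D = 2295 × 612/966 = 1404540/966
≈ 1453.98 RPM

1453.98 RPM


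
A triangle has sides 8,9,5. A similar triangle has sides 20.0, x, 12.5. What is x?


Scale factor = 20.0/8 = 2.5
Missing side = 9 × 2.5
= 22.5

22.5


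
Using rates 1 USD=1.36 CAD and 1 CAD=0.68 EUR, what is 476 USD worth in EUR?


Step 1: 476 USD × 1.36 = 647.36 CAD
Step 2: 647.36 CAD × 0.68 = 440.20 EUR
Implied rate USD→EUR = 1.36 × 0.68 = 0.9248
= 440.20 EUR

440.20 EUR


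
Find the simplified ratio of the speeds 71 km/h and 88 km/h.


Ratio = 71:88
GCD = 1
Simplified = 71:88
Time ratio (same distance) = 88:71
Speed ratio = 71:88

71:88


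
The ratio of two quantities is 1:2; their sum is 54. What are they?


Let A = 1k, B = 2k.
1k + 2k = 54
3k = 54 → k = 54/3 = 18
A = 1×18 = 18, B = 2×18 = 36
= A = 18, B = 36

A = 18, B = 36


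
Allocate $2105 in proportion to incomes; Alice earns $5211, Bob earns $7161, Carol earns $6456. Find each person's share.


Total income = 5211 + 7161 + 6456 = $18828
Alice: $2105 × 5211/18828 = $582.60
Bob: $2105 × 7161/18828 = $800.61
Carol: $2105 × 6456/18828 = $721.79
= Alice: $582.60, Bob: $800.61, Carol: $721.79

Alice: $582.60, Bob: $800.61, Carol: $721.79


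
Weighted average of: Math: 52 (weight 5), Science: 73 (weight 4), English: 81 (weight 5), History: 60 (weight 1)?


Numerator = 52×5 + 73×4 + 81×5 + 60×1
= 260 + 292 + 405 + 60
= 1017
Total weight = 15
Weighted avg = 1017/15
= 67.80

67.80


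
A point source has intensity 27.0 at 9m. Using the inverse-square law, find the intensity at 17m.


I₁d₁² = I₂d₂²
I₂ = I₁ × (d₁/d₂)²
= 27.0 × (9/17)²
= 27.0 × 81/289
= 2187/289
≈ 7.5675

7.5675


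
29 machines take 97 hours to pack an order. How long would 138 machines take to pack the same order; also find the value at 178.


Inverse proportion: x × y = constant
k = 29 × 97 = 2813
At x=138: k/138 = 20.38
At x=178: k/178 = 15.80
= 20.38 and 15.80

20.38 and 15.80


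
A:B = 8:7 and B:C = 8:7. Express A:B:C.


Match B: multiply A:B by 8 → 64:56
Multiply B:C by 7 → 56:49
Combined: 64:56:49
GCD = 1
= 64:56:49

64:56:49


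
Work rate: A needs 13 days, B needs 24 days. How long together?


Rate of A = 1/13 per day
Rate of B = 1/24 per day
Combined rate = 1/13 + 1/24 = 37/312 ≈ 0.1186 per day
Days = 1 / combined rate = 312/37
≈ 8.43 days

8.43 days


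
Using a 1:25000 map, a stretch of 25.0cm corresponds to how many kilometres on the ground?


Real distance = map distance × scale
= 25.0cm × 25000
= 625000 cm = 6250.0 m
= 6.250 km

6.250 km


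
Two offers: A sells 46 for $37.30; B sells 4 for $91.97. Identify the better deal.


Deal A: $37.30/46 = $0.8109/unit
Deal B: $91.97/4 = $22.9925/unit
A is cheaper per unit
= Deal A

Deal A


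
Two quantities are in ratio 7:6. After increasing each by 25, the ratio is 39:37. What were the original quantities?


Let A = 7k, B = 6k.
(7k + 25) / (6k + 25) = 39/37
Cross-multiply: 37(7k + 25) = 39(6k + 25)
259k + 925 = 234k + 975
259k - 234k = 975 - 925
25k = 50
k = 50/25 = 2
A = 7×2 = 14, B = 6×2 = 12
= A = 14, B = 12

A = 14, B = 12


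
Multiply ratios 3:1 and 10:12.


Compound ratio = (3×10) : (1×12)
= 30:12
GCD = 6
= 5:2

5:2


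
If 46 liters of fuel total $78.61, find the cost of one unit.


Unit rate = total / quantity
= 78.61 / 46
= $1.71 per unit

$1.71 per unit


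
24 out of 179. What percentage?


Percentage = (part / whole) × 100
= (24 / 179) × 100
≈ 13.41%

13.41%


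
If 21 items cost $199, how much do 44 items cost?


Direct proportion: y/x = constant
k = 199/21 ≈ 9.4762
y₂ = k × 44 = 199 × 44 / 21 = 8756/21
≈ 416.95

416.95


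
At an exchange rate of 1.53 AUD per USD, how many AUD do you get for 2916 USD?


Amount × rate = 2916 × 1.53
= 4461.48 AUD

4461.48 AUD


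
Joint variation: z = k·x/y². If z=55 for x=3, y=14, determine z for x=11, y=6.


z = k·x/y²
Solve for k using the known point: k = z·y²/x = 55×196/3 = 10780/3 ≈ 3593.3333
Now evaluate at x=11, y=6:
z = k × 11 / 36 = (10780 × 11) / (3 × 36) = 118580/108
≈ 1097.9630

1097.9630


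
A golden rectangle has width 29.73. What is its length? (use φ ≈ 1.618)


φ = (1 + √5) / 2 ≈ 1.618
Length = width × φ = 29.73 × 1.618 = 48.10314
≈ 48.10

48.10


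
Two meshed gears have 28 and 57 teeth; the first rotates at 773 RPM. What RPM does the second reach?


Gear ratio = 28:57 = 28:57
RPM_B = RPM_A × (teeth_A / teeth_B)
= 773 × (28/57)
= 379.7 RPM

379.7 RPM


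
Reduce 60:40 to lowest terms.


GCD(60, 40) = 20
60/20 : 40/20
= 3:2

3:2


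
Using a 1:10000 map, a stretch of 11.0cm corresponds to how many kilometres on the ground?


Real distance = map distance × scale
= 11.0cm × 10000
= 110000 cm = 1100.0 m
= 1.100 km

1.100 km


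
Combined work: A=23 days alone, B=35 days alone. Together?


Rate of A = 1/23 per day
Rate of B = 1/35 per day
Combined rate = 1/23 + 1/35 = 58/805 ≈ 0.0720 per day
Days = 1 / combined rate = 805/58
≈ 13.88 days

13.88 days


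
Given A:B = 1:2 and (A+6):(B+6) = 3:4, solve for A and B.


Let A = 1k, B = 2k.
(1k + 6) / (2k + 6) = 3/4
Cross-multiply: 4(1k + 6) = 3(2k + 6)
4k + 24 = 6k + 18
4k - 6k = 18 - 24
-2k = -6
k = -6/-2 = 3
A = 1×3 = 3, B = 2×3 = 6
= A = 3, B = 6

A = 3, B = 6


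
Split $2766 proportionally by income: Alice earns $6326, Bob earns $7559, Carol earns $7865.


Total income = 6326 + 7559 + 7865 = $21750
Alice: $2766 × 6326/21750 = $804.49
Bob: $2766 × 7559/21750 = $961.30
Carol: $2766 × 7865/21750 = $1000.21
= Alice: $804.49, Bob: $961.30, Carol: $1000.21

Alice: $804.49, Bob: $961.30, Carol: $1000.21


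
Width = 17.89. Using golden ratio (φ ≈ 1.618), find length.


φ = (1 + √5) / 2 ≈ 1.618
Length = width × φ = 17.89 × 1.618 = 28.94602
≈ 28.95

28.95


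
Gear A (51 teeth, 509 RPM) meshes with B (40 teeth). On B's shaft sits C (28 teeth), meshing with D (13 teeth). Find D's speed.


Stage 1: RPM_B = RPM_A × t_A/t_B = 509 × 51/40 = 25959/40 ≈ 648.98
B and C share a shaft → RPM_C = RPM_B
Stage 2: RPM_D = RPM_C × t_C/t_D = RPM_A × (t_A×t_C)/(t_B×t_D)
Overall ratio = (51×28)/(40×13) = 1428/520
RPM_D = 509 × 1428/520 = 726852/520
≈ 1397.79 RPM

1397.79 RPM


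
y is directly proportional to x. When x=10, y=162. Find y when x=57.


Direct proportion: y/x = constant
k = 162/10 = 16.2000
y₂ = k × 57 = 162 × 57 / 10 = 9234/10
= 923.40

923.40


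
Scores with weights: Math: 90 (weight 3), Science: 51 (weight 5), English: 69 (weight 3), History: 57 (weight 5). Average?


Numerator = 90×3 + 51×5 + 69×3 + 57×5
= 270 + 255 + 207 + 285
= 1017
Total weight = 16
Weighted avg = 1017/16
= 63.56

63.56


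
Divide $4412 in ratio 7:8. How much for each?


Total parts = 7 + 8 = 15
Part 1: 4412 × 7/15 = 2058.93
Part 2: 4412 × 8/15 = 2353.07
= Part 1: $2058.93, Part 2: $2353.07

Part 1: $2058.93, Part 2: $2353.07


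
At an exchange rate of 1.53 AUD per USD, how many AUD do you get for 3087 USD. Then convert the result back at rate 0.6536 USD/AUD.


Amount × rate = 3087 × 1.53 = 4723.11 AUD
Round-trip: 4723.11 × 0.6536 = 3087.02 USD
= 4723.11 AUD, then 3087.02 USD

4723.11 AUD, then 3087.02 USD


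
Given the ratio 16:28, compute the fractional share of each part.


Total parts = 16 + 28 = 44
First part: 16/44 = 4/11
Second part: 28/44 = 7/11
= 4/11 and 7/11

4/11 and 7/11


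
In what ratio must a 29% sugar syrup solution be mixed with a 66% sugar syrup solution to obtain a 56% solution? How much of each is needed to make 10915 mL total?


Let x parts of 29% mix with y parts of 66%.
29x + 66y = 56(x + y)
29x + 66y = 56x + 56y
x(29 - 56) = y(56 - 66)
x/y = (66 - 56)/(56 - 29) = 10/27
Simplify: 10:27
Total parts = 37; one part = 10915/37 = 295.00 mL
29% solution: 10×295.00 = 2950.00 mL
66% solution: 27×295.00 = 7965.00 mL
= ratio 10:27; 2950.00 mL and 7965.00 mL

ratio 10:27; 2950.00 mL and 7965.00 mL


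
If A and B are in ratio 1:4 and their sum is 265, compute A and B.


Let A = 1k, B = 4k.
1k + 4k = 265
5k = 265 → k = 265/5 = 53
A = 1×53 = 53, B = 4×53 = 212
= A = 53, B = 212

A = 53, B = 212


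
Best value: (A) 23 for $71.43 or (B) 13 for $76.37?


Deal A: $71.43/23 = $3.1057/unit
Deal B: $76.37/13 = $5.8746/unit
A is cheaper per unit
= Deal A

Deal A


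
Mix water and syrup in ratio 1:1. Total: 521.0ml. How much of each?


Total parts = 1 + 1 = 2
water: 521.0 × 1/2 = 260.5ml
syrup: 521.0 × 1/2 = 260.5ml
= 260.5ml and 260.5ml

260.5ml and 260.5ml


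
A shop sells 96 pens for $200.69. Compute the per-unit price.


Unit rate = total / quantity
= 200.69 / 96
= $2.09 per unit

$2.09 per unit


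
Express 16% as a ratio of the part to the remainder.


16% means 16 parts out of 100; remainder = 84
Part : remainder = 16:84
GCD = 4
= 4:21

4:21


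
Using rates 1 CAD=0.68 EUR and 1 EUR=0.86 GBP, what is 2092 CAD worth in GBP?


Step 1: 2092 CAD × 0.68 = 1422.56 EUR
Step 2: 1422.56 EUR × 0.86 = 1223.40 GBP
Implied rate CAD→GBP = 0.68 × 0.86 = 0.5848
= 1223.40 GBP

1223.40 GBP


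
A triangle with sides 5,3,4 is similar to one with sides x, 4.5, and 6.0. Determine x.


Scale factor = 4.5/3 = 1.5
Missing side = 5 × 1.5
= 7.5

7.5


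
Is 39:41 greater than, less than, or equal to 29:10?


39/41 = 0.9512
29/10 = 2.9000
0.9512 < 2.9000, so 39:41 is less
= less than

less than


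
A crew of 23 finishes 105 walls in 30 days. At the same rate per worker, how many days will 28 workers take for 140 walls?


Days ∝ work / workers, so d₂ = d₁ × (m₁/m₂) × (w₂/w₁)
Workers factor (inverse): 23/28 ≈ 0.8214
Work factor (direct): 140/105 ≈ 1.3333
d₂ = 30 × 23/28 × 140/105 = (30 × 23 × 140) / (28 × 105) = 96600/2940
≈ 32.86 days

32.86 days


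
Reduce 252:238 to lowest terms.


GCD(252, 238) = 14
252/14 : 238/14
= 18:17

18:17


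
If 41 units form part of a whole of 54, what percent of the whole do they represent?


Percentage = (part / whole) × 100
= (41 / 54) × 100
≈ 75.93%

75.93%


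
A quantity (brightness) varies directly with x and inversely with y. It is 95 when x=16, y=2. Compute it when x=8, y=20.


z = k·x/y
Solve for k using the known point: k = z·y/x = 95×2/16 = 190/16 = 11.8750
Now evaluate at x=8, y=20:
z = k × 8 / 20 = (190 × 8) / (16 × 20) = 1520/320
= 4.7500

4.7500


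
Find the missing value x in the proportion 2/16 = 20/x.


Cross multiply: 2 × x = 16 × 20
2x = 320
x = 320 / 2
= 160.00

160.00


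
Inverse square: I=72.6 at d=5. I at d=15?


I₁d₁² = I₂d₂²
I₂ = I₁ × (d₁/d₂)²
= 72.6 × (5/15)²
= 72.6 × 25/225
= 1815/225
≈ 8.0667

8.0667


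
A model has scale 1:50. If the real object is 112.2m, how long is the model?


Model size = real / scale
= 112.2 / 50
= 2.2440 m

2.2440 m


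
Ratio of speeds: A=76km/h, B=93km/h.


Ratio = 76:93
GCD = 1
Simplified = 76:93
Time ratio (same distance) = 93:76
Speed ratio = 76:93

76:93


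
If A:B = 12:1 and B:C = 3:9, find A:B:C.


Match B: multiply A:B by 3 → 36:3
Multiply B:C by 1 → 3:9
Combined: 36:3:9
GCD = 3
= 12:1:3

12:1:3


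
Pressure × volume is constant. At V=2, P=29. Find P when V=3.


Inverse proportion: x × y = constant
k = 2 × 29 = 58
y₂ = k / 3 = 58 / 3
= 19.33

19.33


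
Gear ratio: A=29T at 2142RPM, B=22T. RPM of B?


Gear ratio = 29:22 = 29:22
RPM_B = RPM_A × (teeth_A / teeth_B)
= 2142 × (29/22)
= 2823.5 RPM

2823.5 RPM


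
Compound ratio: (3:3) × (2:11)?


Compound ratio = (3×2) : (3×11)
= 6:33
GCD = 3
= 2:11

2:11


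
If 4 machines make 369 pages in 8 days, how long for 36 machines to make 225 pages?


Days ∝ work / workers, so d₂ = d₁ × (m₁/m₂) × (w₂/w₁)
Workers factor (inverse): 4/36 ≈ 0.1111
Work factor (direct): 225/369 ≈ 0.6098
d₂ = 8 × 4/36 × 225/369 = (8 × 4 × 225) / (36 × 369) = 7200/13284
≈ 0.54 days

0.54 days


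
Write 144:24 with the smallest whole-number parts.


GCD(144, 24) = 24
144/24 : 24/24
= 6:1

6:1


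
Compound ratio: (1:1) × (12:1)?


Compound ratio = (1×12) : (1×1)
= 12:1
GCD = 1
= 12:1

12:1


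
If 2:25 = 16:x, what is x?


Cross multiply: 2 × x = 25 × 16
2x = 400
x = 400 / 2
= 200.00

200.00


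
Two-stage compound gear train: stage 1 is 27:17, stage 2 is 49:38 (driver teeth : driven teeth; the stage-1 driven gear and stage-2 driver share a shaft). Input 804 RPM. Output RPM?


Stage 1: RPM_B = RPM_A × t_A/t_B = 804 × 27/17 = 21708/17 ≈ 1276.94
B and C share a shaft → RPM_C = RPM_B
Stage 2: RPM_D = RPM_C × t_C/t_D = RPM_A × (t_A×t_C)/(t_B×t_D)
Overall ratio = (27×49)/(17×38) = 1323/646
RPM_D = 804 × 1323/646 = 1063692/646
≈ 1646.58 RPM

1646.58 RPM


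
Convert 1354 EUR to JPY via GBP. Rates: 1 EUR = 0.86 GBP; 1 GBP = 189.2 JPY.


Step 1: 1354 EUR × 0.86 = 1164.44 GBP
Step 2: 1164.44 GBP × 189.2 = 220312.05 JPY
Implied rate EUR→JPY = 0.86 × 189.2 = 162.7120
= 220312.05 JPY

220312.05 JPY


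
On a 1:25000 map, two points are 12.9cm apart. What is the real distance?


Real distance = map distance × scale
= 12.9cm × 25000
= 322500 cm = 3225.0 m
= 3.225 km

3.225 km


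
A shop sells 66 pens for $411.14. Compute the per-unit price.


Unit rate = total / quantity
= 411.14 / 66
= $6.23 per unit

$6.23 per unit


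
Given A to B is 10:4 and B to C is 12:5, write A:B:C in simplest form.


Match B: multiply A:B by 12 → 120:48
Multiply B:C by 4 → 48:20
Combined: 120:48:20
GCD = 4
= 30:12:5

30:12:5


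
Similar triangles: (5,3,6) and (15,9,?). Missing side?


Scale factor = 15/5 = 3
Missing side = 6 × 3
= 18.0

18.0


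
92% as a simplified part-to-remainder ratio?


92% means 92 parts out of 100; remainder = 8
Part : remainder = 92:8
GCD = 4
= 23:2

23:2


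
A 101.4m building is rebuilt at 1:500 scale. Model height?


Model size = real / scale
= 101.4 / 500
= 0.2028 m

0.2028 m


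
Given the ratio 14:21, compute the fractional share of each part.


Total parts = 14 + 21 = 35
First part: 14/35 = 2/5
Second part: 21/35 = 3/5
= 2/5 and 3/5

2/5 and 3/5


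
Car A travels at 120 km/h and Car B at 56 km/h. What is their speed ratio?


Ratio = 120:56
GCD = 8
Simplified = 15:7
Time ratio (same distance) = 7:15
Speed ratio = 15:7

15:7


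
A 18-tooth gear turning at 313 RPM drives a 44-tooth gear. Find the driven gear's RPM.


Gear ratio = 18:44 = 9:22
RPM_B = RPM_A × (teeth_A / teeth_B)
= 313 × (18/44)
= 128.0 RPM

128.0 RPM


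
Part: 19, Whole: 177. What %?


Percentage = (part / whole) × 100
= (19 / 177) × 100
≈ 10.73%

10.73%


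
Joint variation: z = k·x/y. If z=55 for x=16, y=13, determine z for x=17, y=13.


z = k·x/y
Solve for k using the known point: k = z·y/x = 55×13/16 = 715/16 = 44.6875
Now evaluate at x=17, y=13:
z = k × 17 / 13 = (715 × 17) / (16 × 13) = 12155/208
= 58.4375

58.4375


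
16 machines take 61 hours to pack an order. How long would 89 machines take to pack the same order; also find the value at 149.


Inverse proportion: x × y = constant
k = 16 × 61 = 976
At x=89: k/89 = 10.97
At x=149: k/149 = 6.55
= 10.97 and 6.55

10.97 and 6.55


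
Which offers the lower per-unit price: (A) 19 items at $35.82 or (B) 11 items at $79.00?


Deal A: $35.82/19 = $1.8853/unit
Deal B: $79.00/11 = $7.1818/unit
A is cheaper per unit
= Deal A

Deal A


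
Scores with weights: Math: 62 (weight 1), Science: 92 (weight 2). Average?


Numerator = 62×1 + 92×2
= 62 + 184
= 246
Total weight = 3
Weighted avg = 246/3
= 82.00

82.00


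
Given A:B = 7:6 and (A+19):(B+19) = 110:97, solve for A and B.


Let A = 7k, B = 6k.
(7k + 19) / (6k + 19) = 110/97
Cross-multiply: 97(7k + 19) = 110(6k + 19)
679k + 1843 = 660k + 2090
679k - 660k = 2090 - 1843
19k = 247
k = 247/19 = 13
A = 7×13 = 91, B = 6×13 = 78
= A = 91, B = 78

A = 91, B = 78


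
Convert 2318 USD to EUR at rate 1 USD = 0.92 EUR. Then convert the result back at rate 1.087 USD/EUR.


Amount × rate = 2318 × 0.92 = 2132.56 EUR
Round-trip: 2132.56 × 1.087 = 2318.09 USD
= 2132.56 EUR, then 2318.09 USD

2132.56 EUR, then 2318.09 USD


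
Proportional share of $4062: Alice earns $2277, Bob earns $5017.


Total income = 2277 + 5017 = $7294
Alice: $4062 × 2277/7294 = $1268.05
Bob: $4062 × 5017/7294 = $2793.95
= Alice: $1268.05, Bob: $2793.95

Alice: $1268.05, Bob: $2793.95


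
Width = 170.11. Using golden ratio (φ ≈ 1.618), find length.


φ = (1 + √5) / 2 ≈ 1.618
Length = width × φ = 170.11 × 1.618 = 275.23798
≈ 275.24

275.24


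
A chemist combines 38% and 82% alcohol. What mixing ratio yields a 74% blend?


Let x parts of 38% mix with y parts of 82%.
38x + 82y = 74(x + y)
38x + 82y = 74x + 74y
x(38 - 74) = y(74 - 82)
x/y = (82 - 74)/(74 - 38) = 8/36
Simplify: 2:9
= 2:9

2:9


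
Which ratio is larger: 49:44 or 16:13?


49/44 = 1.1136
16/13 = 1.2308
1.1136 < 1.2308, so 49:44 is less
= 16:13

16:13


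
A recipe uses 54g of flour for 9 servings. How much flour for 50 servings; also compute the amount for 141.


Direct proportion: y/x = constant
k = 54/9 = 6.0000
y at x=50: k × 50 = 54 × 50 / 9 = 2700/9 = 300.00
y at x=141: k × 141 = 54 × 141 / 9 = 7614/9 = 846.00
= 300.00 and 846.00

300.00 and 846.00


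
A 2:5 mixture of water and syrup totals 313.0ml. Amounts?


Total parts = 2 + 5 = 7
water: 313.0 × 2/7 = 89.4ml
syrup: 313.0 × 5/7 = 223.6ml
= 89.4ml and 223.6ml

89.4ml and 223.6ml


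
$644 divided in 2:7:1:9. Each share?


Total parts = 2 + 7 + 1 + 9 = 19
Part 1: 644 × 2/19 = 67.79
Part 2: 644 × 7/19 = 237.26
Part 3: 644 × 1/19 = 33.89
Part 4: 644 × 9/19 = 305.05
= Part 1: $67.79, Part 2: $237.26, Part 3: $33.89, Part 4: $305.05

Part 1: $67.79, Part 2: $237.26, Part 3: $33.89, Part 4: $305.05


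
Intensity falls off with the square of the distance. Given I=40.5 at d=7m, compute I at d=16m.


I₁d₁² = I₂d₂²
I₂ = I₁ × (d₁/d₂)²
= 40.5 × (7/16)²
= 40.5 × 49/256
= 1984.5/256
≈ 7.7520

7.7520


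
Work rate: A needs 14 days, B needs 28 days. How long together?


Rate of A = 1/14 per day
Rate of B = 1/28 per day
Combined rate = 1/14 + 1/28 = 42/392 ≈ 0.1071 per day
Days = 1 / combined rate = 392/42
≈ 9.33 days

9.33 days


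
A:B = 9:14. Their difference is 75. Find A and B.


Let A = 9k, B = 14k.
14k - 9k = 75
5k = 75 → k = 75/5 = 15
A = 9×15 = 135, B = 14×15 = 210
= A = 135, B = 210

A = 135, B = 210


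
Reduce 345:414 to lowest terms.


GCD(345, 414) = 69
345/69 : 414/69
= 5:6

5:6


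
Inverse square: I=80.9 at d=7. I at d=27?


I₁d₁² = I₂d₂²
I₂ = I₁ × (d₁/d₂)²
= 80.9 × (7/27)²
= 80.9 × 49/729
= 3964.1/729
≈ 5.4377

5.4377


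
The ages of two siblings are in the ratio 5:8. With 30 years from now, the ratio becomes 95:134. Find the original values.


Let A = 5k, B = 8k.
(5k + 30) / (8k + 30) = 95/134
Cross-multiply: 134(5k + 30) = 95(8k + 30)
670k + 4020 = 760k + 2850
670k - 760k = 2850 - 4020
-90k = -1170
k = -1170/-90 = 13
A = 5×13 = 65, B = 8×13 = 104
= A = 65, B = 104

A = 65, B = 104


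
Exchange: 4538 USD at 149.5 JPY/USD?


Amount × rate = 4538 × 149.5
= 678431.00 JPY

678431.00 JPY


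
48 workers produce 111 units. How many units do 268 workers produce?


Direct proportion: y/x = constant
k = 111/48 = 2.3125
y₂ = k × 268 = 111 × 268 / 48 = 29748/48
= 619.75

619.75


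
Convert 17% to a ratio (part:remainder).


17% means 17 parts out of 100; remainder = 83
Part : remainder = 17:83
GCD = 1
= 17:83

17:83


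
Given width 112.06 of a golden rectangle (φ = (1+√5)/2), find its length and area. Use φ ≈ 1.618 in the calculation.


φ = (1 + √5) / 2 ≈ 1.618
Length = width × φ = 112.06 × 1.618 = 181.31308
≈ 181.31
Area = width × length = 112.06 × 181.31308 = 20317.9437448 ≈ 20317.94
= Length: 181.31, Area: 20317.94

Length: 181.31, Area: 20317.94


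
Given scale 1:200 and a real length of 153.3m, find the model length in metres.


Model size = real / scale
= 153.3 / 200
= 0.7665 m

0.7665 m


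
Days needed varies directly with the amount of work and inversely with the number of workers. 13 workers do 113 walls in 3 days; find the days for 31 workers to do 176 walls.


Days ∝ work / workers, so d₂ = d₁ × (m₁/m₂) × (w₂/w₁)
Workers factor (inverse): 13/31 ≈ 0.4194
Work factor (direct): 176/113 ≈ 1.5575
d₂ = 3 × 13/31 × 176/113 = (3 × 13 × 176) / (31 × 113) = 6864/3503
≈ 1.96 days

1.96 days


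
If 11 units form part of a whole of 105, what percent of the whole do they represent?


Percentage = (part / whole) × 100
= (11 / 105) × 100
≈ 10.48%

10.48%


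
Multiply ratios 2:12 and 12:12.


Compound ratio = (2×12) : (12×12)
= 24:144
GCD = 24
= 1:6

1:6


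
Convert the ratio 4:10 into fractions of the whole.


Total parts = 4 + 10 = 14
First part: 4/14 = 2/7
Second part: 10/14 = 5/7
= 2/7 and 5/7

2/7 and 5/7


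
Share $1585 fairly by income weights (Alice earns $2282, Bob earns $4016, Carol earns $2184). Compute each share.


Total income = 2282 + 4016 + 2184 = $8482
Alice: $1585 × 2282/8482 = $426.43
Bob: $1585 × 4016/8482 = $750.46
Carol: $1585 × 2184/8482 = $408.12
= Alice: $426.43, Bob: $750.46, Carol: $408.12

Alice: $426.43, Bob: $750.46, Carol: $408.12


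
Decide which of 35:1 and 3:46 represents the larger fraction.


35/1 = 35.0000
3/46 = 0.0652
35.0000 > 0.0652, so 35:1 is greater
= 35:1

35:1


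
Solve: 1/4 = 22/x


Cross multiply: 1 × x = 4 × 22
1x = 88
x = 88 / 1
= 88.00

88.00


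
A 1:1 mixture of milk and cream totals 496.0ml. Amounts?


Total parts = 1 + 1 = 2
milk: 496.0 × 1/2 = 248.0ml
cream: 496.0 × 1/2 = 248.0ml
= 248.0ml and 248.0ml

248.0ml and 248.0ml


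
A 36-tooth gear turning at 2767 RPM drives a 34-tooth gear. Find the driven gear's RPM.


Gear ratio = 36:34 = 18:17
RPM_B = RPM_A × (teeth_A / teeth_B)
= 2767 × (36/34)
= 2929.8 RPM

2929.8 RPM


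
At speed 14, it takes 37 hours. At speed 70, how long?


Inverse proportion: x × y = constant
k = 14 × 37 = 518
y₂ = k / 70 = 518 / 70
= 7.40

7.40


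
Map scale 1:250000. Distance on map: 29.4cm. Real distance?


Real distance = map distance × scale
= 29.4cm × 250000
= 7350000 cm = 73500.0 m
= 73.500 km

73.500 km
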